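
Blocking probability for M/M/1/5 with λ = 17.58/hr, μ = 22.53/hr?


ρ = λ/μ = 17.58/22.53 = 0.7803
P_K = (1−ρ)ρ^K/(1−ρ^(K+1)) = (0.2197·0.289260)/(1 − 0.225708)
= 0.063552/0.774292 = 0.082078

Final: 0.082078


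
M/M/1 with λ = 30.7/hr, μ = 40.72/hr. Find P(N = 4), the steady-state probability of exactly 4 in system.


ρ = 30.7/40.72 = 0.7539
P_n = (1−ρ)·ρ^n = (1 − 0.7539)·0.7539^4 = 0.2461·0.323089 = 0.079503

Final: 0.079503


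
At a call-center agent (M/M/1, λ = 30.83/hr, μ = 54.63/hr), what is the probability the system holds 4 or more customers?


ρ = 30.83/54.63 = 0.5643
P(N ≥ n) = ρ^n = 0.5643^4 = 0.101431

Final: 0.101431


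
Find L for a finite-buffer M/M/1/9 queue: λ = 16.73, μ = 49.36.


ρ = 16.73/49.36 = 0.3389
L = ρ[1 − (K+1)ρ^K + Kρ^(K+1)] / [(1−ρ)(1−ρ^(K+1))]
Numerator: 0.3389·(1 − 10·0.00005903 + 9·0.00002001) = 0.338799
Denominator: (0.6611)·(0.999980) = 0.661048
L = 0.338799/0.661048 = 0.5125

Final: 0.5125


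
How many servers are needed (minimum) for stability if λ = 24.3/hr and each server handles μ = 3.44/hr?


Stability requires cμ > λ ⇔ c > λ/μ.
λ/μ = 24.3/3.44 = 7.0640
Minimum integer c = ⌊7.0640⌋ + 1 = 8
Check: 8·3.44 = 27.52 > 24.3, while 7·3.44 = 24.08 ≤ 24.3

Final: 8 servers


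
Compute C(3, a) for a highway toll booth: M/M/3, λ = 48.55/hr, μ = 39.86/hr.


a = λ/μ = 1.2180; ρ = a/3 = 0.4060
P₀ = 0.288450 (from M/M/c formula)
C(c,a) = [a^c/(c!(1−ρ))]·P₀ = [1.80699/(6·0.5940)]·0.288450
= 0.50702·0.288450 = 0.146249

Final: 0.146249


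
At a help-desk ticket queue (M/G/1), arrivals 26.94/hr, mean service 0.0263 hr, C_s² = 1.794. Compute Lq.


ρ = λ·E[S] = 26.94·0.0263 = 0.7085
Lq = ρ²(1+C_s²)/(2(1−ρ)) = 0.5020·(1+1.794)/(2·0.2915)
= 0.5020·2.7940/0.5830 = 2.40601

Final: 2.40601


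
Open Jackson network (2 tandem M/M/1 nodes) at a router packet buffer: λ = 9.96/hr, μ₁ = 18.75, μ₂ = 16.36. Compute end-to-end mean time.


Each node sees arrival rate λ = 9.96/hr (tandem ⇒ throughput preserved).
W₁ = 1/(μ₁−λ) = 1/(18.75−9.96) = 0.11377 hr
W₂ = 1/(μ₂−λ) = 1/(16.36−9.96) = 0.15625 hr
W_total = W₁ + W₂ = 0.11377 + 0.15625 = 0.27002 hr

Final: 0.27002 hr


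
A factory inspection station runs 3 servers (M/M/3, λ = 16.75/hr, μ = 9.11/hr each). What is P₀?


a = λ/μ = 16.75/9.11 = 1.8386; ρ = a/c = 0.6129
Σ_{k=0}^{2} a^k/k! (terms k=0..2) = 1.00000 + 1.83864 + 1.69030 = 4.52894
Tail: a^3/(3!(1−ρ)) = 6.21569/(6·0.3871) = 2.67604
P₀ = 1/(4.52894 + 2.67604) = 1/7.20497 = 0.138793

Final: 0.138793


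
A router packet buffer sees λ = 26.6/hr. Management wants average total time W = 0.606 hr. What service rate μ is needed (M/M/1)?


W = 1/(μ−λ) ⇒ μ − λ = 1/W = 1/0.606 = 1.6502
μ = λ + 1/W = 26.6 + 1.6502 = 28.2502 per hr

Final: 28.2502 /hr


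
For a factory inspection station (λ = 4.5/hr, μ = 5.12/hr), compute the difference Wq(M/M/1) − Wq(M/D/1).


ρ = 4.5/5.12 = 0.8789
Wq(M/M/1) = ρ/(μ−λ) = 0.8789/0.6200 = 1.41759 hr
Wq(M/D/1) = ρ/(2(μ−λ)) = 0.70880 hr
Savings = 1.41759 − 0.70880 = 0.70880 hr

Final: 0.70880 hr


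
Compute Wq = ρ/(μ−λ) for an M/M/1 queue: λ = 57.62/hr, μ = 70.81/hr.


ρ = 57.62/70.81 = 0.8137
Wq = ρ/(μ−λ) = 0.8137/(70.81 − 57.62) = 0.8137/13.19 = 0.06169 hr

Final: 0.06169 hr


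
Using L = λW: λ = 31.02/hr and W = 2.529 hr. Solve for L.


L = λW = 31.02·2.529 = 78.4496

Final: 78.4496


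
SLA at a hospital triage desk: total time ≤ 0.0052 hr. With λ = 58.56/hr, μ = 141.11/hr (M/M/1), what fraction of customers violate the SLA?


W ~ Exponential(μ−λ) for M/M/1.
μ − λ = 141.11 − 58.56 = 82.5500
P(W > t) = e^{−(μ−λ)t} = e^{−0.4293} = 0.650991

Final: 0.650991


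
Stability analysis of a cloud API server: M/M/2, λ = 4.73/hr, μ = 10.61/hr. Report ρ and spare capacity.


Total capacity cμ = 2·10.61 = 21.22/hr
ρ = λ/(cμ) = 4.73/21.22 = 0.2229
Stable ⇔ ρ < 1: YES
Spare capacity = cμ − λ = 21.22 − 4.73 = 16.49/hr

Final: ρ = 0.2229; stable; margin = 16.49/hr


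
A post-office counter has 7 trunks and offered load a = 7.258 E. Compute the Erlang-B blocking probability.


B(c,a) = (a^c/c!) / Σ_{k=0}^{c} a^k/k!
a^7/7! = 210.517503
Σ terms (k=0..7): 1.00000 + 7.25800 + 26.33928 + 63.72350 + 115.62630 + 167.84313 + 203.03424 + 210.51750 = 795.341957
B = 210.517503/795.341957 = 0.264688

Final: 0.264688


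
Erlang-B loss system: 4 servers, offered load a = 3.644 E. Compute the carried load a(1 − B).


B(4,3.644) = 0.275217 (Erlang-B)
Carried load = a(1 − B) = 3.644·(1 − 0.275217) = 3.644·0.724783 = 2.6411 E

Final: 2.6411 Erlangs


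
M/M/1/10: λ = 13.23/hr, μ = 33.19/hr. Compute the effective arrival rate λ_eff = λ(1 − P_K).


ρ = 0.3986; P_K = (1−ρ)ρ^10/(1−ρ^11) = 0.00006091
λ_eff = λ(1 − P_K) = 13.23·(1 − 0.00006091) = 13.23·0.999939 = 13.2292 /hr

Final: 13.2292 /hr


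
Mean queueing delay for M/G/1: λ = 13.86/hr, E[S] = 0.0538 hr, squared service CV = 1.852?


ρ = λ·E[S] = 13.86·0.0538 = 0.7457
E[S²] = E[S]²(1+C_s²) = 0.0538²·(1+1.852) = 0.008255
Wq = λ·E[S²]/(2(1−ρ)) = 13.86·0.008255/(2·0.2543) = 0.22493 hr

Final: 0.22493 hr


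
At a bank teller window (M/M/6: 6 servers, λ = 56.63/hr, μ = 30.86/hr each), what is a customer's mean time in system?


a = 1.8351; ρ = 0.3058; P₀ = 0.159464
Lq = P₀·a^c·ρ/(c!(1−ρ)²) = 0.005368
Wq = Lq/λ = 0.005368/56.63 = 0.00009479 hr
W = Wq + 1/μ = 0.00009479 + 0.03240 = 0.03250 hr

Final: 0.03250 hr


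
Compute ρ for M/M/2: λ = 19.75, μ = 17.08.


ρ = λ/(cμ) = 19.75/(2·17.08) = 19.75/34.16 = 0.5782

Final: 0.5782


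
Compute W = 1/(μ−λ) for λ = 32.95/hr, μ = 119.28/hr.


W = 1/(μ−λ) = 1/(119.28 − 32.95) = 1/86.33 = 0.01158 hr

Final: 0.01158 hr


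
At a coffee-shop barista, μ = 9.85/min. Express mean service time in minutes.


Mean service time = 1/μ = 1/9.85 minute = 0.10152 minute
In minutes: 0.10152 × 1 = 0.1015 min

Final: 0.1015 min


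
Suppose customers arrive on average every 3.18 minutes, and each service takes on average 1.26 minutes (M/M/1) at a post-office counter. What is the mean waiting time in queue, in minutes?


λ = 60/3.18 = 18.8679 /hr
μ = 60/1.26 = 47.6190 /hr
ρ = λ/μ = 18.8679/47.6190 = 0.3962
Wq = ρ/(μ−λ) = 0.3962/(47.6190−18.8679) = 0.01378 hr
In minutes: 0.01378·60 = 0.8269 min

Final: 0.8269 min


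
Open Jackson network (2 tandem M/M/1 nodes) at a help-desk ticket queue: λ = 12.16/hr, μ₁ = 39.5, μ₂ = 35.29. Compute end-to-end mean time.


Each node sees arrival rate λ = 12.16/hr (tandem ⇒ throughput preserved).
W₁ = 1/(μ₁−λ) = 1/(39.5−12.16) = 0.03658 hr
W₂ = 1/(μ₂−λ) = 1/(35.29−12.16) = 0.04323 hr
W_total = W₁ + W₂ = 0.03658 + 0.04323 = 0.07981 hr

Final: 0.07981 hr


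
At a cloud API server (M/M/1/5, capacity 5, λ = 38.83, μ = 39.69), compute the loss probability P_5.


ρ = λ/μ = 38.83/39.69 = 0.9783
P_K = (1−ρ)ρ^K/(1−ρ^(K+1)) = (0.02167·0.896255)/(1 − 0.876835)
= 0.019420/0.123165 = 0.157674

Final: 0.157674


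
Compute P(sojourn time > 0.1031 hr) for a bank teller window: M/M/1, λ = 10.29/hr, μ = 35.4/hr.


W ~ Exponential(μ−λ) for M/M/1.
μ − λ = 35.4 − 10.29 = 25.1100
P(W > t) = e^{−(μ−λ)t} = e^{−2.5888} = 0.075107

Final: 0.075107


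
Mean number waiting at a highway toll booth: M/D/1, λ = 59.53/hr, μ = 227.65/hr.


ρ = 59.53/227.65 = 0.2615
M/D/1: Lq = ρ²/(2(1−ρ)) = 0.06838/(2·0.7385) = 0.04630

Final: 0.04630


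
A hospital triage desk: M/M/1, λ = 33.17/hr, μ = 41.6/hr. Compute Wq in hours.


ρ = 33.17/41.6 = 0.7974
Wq = ρ/(μ−λ) = 0.7974/(41.6 − 33.17) = 0.7974/8.43 = 0.09459 hr

Final: 0.09459 hr


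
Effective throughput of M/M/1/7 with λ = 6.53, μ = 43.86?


ρ = 0.1489; P_K = (1−ρ)ρ^7/(1−ρ^8) = 0.000001380
λ_eff = λ(1 − P_K) = 6.53·(1 − 0.000001380) = 6.53·0.999999 = 6.5300 /hr

Final: 6.5300 /hr


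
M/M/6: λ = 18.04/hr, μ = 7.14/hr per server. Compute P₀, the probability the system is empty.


a = λ/μ = 18.04/7.14 = 2.5266; ρ = a/c = 0.4211
Σ_{k=0}^{5} a^k/k! (terms k=0..5) = 1.00000 + 2.52661 + 3.19188 + 2.68821 + 1.69802 + 0.85805 = 11.96277
Tail: a^6/(6!(1−ρ)) = 260.15365/(720·0.5789) = 0.62416
P₀ = 1/(11.96277 + 0.62416) = 1/12.58693 = 0.079448

Final: 0.079448


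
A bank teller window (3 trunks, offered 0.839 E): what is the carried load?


B(3,0.839) = 0.042995 (Erlang-B)
Carried load = a(1 − B) = 0.839·(1 − 0.042995) = 0.839·0.957005 = 0.8029 E

Final: 0.8029 Erlangs


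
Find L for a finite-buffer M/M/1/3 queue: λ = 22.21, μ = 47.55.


ρ = 22.21/47.55 = 0.4671
L = ρ[1 − (K+1)ρ^K + Kρ^(K+1)] / [(1−ρ)(1−ρ^(K+1))]
Numerator: 0.4671·(1 − 4·0.101905 + 3·0.047598) = 0.343392
Denominator: (0.5329)·(0.952402) = 0.507547
L = 0.343392/0.507547 = 0.6766

Final: 0.6766


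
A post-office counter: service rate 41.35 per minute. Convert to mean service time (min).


Mean service time = 1/μ = 1/41.35 minute = 0.02418 minute
In minutes: 0.02418 × 1 = 0.02418 min

Final: 0.02418 min


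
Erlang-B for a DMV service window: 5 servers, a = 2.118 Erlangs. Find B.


B(c,a) = (a^c/c!) / Σ_{k=0}^{c} a^k/k!
a^5/5! = 0.355180
Σ terms (k=0..5): 1.00000 + 2.11800 + 2.24296 + 1.58353 + 0.83848 + 0.35518 = 8.138153
B = 0.355180/8.138153 = 0.043644

Final: 0.043644


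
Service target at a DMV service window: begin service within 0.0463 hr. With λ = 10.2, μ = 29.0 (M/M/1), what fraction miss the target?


ρ = 10.2/29.0 = 0.3517
P(Wq > t) = ρ·e^{−(μ−λ)t} = 0.3517·e^{−0.8704}
= 0.3517·0.418767 = 0.147291

Final: 0.147291


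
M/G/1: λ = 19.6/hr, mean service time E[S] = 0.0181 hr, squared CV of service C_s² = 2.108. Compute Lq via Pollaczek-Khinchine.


ρ = λ·E[S] = 19.6·0.0181 = 0.3548
Lq = ρ²(1+C_s²)/(2(1−ρ)) = 0.1259·(1+2.108)/(2·0.6452)
= 0.1259·3.1080/1.2905 = 0.30311

Final: 0.30311


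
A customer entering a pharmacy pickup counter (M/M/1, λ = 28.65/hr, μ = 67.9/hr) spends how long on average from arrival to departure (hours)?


W = 1/(μ−λ) = 1/(67.9 − 28.65) = 1/39.25 = 0.02548 hr

Final: 0.02548 hr


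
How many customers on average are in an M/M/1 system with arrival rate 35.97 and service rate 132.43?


ρ = λ/μ = 35.97/132.43 = 0.2716
L = ρ/(1−ρ) = 0.2716/(1 − 0.2716) = 0.2716/0.7284 = 0.3729

Final: 0.3729


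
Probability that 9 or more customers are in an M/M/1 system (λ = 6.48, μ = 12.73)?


ρ = 6.48/12.73 = 0.5090
P(N ≥ n) = ρ^n = 0.5090^9 = 0.002295

Final: 0.002295


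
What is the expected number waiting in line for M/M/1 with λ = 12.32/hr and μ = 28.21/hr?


ρ = 12.32/28.21 = 0.4367
Lq = ρ²/(1−ρ) = 0.1907/0.5633 = 0.3386

Final: 0.3386


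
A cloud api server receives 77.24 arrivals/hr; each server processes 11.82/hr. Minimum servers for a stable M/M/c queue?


Stability requires cμ > λ ⇔ c > λ/μ.
λ/μ = 77.24/11.82 = 6.5347
Minimum integer c = ⌊6.5347⌋ + 1 = 7
Check: 7·11.82 = 82.74 > 77.24, while 6·11.82 = 70.92 ≤ 77.24

Final: 7 servers


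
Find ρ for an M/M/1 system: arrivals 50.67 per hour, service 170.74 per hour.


ρ = λ/μ = 50.67/170.74 = 0.2968

Final: 0.2968


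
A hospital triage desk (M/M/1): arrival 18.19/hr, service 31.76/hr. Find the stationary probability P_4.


ρ = 18.19/31.76 = 0.5727
P_n = (1−ρ)·ρ^n = (1 − 0.5727)·0.5727^4 = 0.4273·0.107599 = 0.045974

Final: 0.045974


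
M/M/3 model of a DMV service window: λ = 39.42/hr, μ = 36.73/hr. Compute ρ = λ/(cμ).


ρ = λ/(cμ) = 39.42/(3·36.73) = 39.42/110.19 = 0.3577

Final: 0.3577


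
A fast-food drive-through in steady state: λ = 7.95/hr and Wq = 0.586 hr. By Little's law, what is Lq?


Lq = λWq = 7.95·0.586 = 4.6587

Final: 4.6587


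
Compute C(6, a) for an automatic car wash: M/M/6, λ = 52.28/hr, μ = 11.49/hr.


a = λ/μ = 4.5500; ρ = a/6 = 0.7583
P₀ = 0.008568 (from M/M/c formula)
C(c,a) = [a^c/(c!(1−ρ))]·P₀ = [8873.46624/(720·0.2417)]·0.008568
= 50.99846·0.008568 = 0.436967

Final: 0.436967


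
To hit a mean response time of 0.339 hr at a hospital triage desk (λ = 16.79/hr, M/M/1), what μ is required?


W = 1/(μ−λ) ⇒ μ − λ = 1/W = 1/0.339 = 2.9499
μ = λ + 1/W = 16.79 + 2.9499 = 19.7399 per hr

Final: 19.7399 /hr


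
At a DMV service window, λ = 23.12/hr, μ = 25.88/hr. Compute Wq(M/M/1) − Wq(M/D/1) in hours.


ρ = 23.12/25.88 = 0.8934
Wq(M/M/1) = ρ/(μ−λ) = 0.8934/2.76 = 0.32368 hr
Wq(M/D/1) = ρ/(2(μ−λ)) = 0.16184 hr
Savings = 0.32368 − 0.16184 = 0.16184 hr

Final: 0.16184 hr


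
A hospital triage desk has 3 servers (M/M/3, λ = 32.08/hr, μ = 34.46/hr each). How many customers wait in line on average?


a = λ/μ = 0.9309; ρ = a/3 = 0.3103
P₀ = 0.390744
Lq = P₀·a^c·ρ / (c!·(1−ρ)²) = 0.390744·0.80678·0.3103/(6·0.47567)
= 0.03428

Final: 0.03428


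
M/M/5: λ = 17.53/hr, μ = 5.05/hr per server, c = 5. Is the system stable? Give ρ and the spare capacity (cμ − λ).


Total capacity cμ = 5·5.05 = 25.25/hr
ρ = λ/(cμ) = 17.53/25.25 = 0.6943
Stable ⇔ ρ < 1: YES
Spare capacity = cμ − λ = 25.25 − 17.53 = 7.72/hr

Final: ρ = 0.6943; stable; margin = 7.72/hr


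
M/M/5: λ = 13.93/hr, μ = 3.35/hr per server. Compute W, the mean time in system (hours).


a = 4.1582; ρ = 0.8316; P₀ = 0.010022
Lq = P₀·a^c·ρ/(c!(1−ρ)²) = 3.04638
Wq = Lq/λ = 3.04638/13.93 = 0.21869 hr
W = Wq + 1/μ = 0.21869 + 0.29851 = 0.51720 hr

Final: 0.51720 hr


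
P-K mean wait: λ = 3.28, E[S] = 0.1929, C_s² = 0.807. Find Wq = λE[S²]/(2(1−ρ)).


ρ = λ·E[S] = 3.28·0.1929 = 0.6327
E[S²] = E[S]²(1+C_s²) = 0.1929²·(1+0.807) = 0.067239
Wq = λ·E[S²]/(2(1−ρ)) = 3.28·0.067239/(2·0.3673) = 0.30023 hr

Final: 0.30023 hr


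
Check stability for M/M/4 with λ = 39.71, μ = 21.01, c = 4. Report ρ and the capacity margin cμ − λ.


Total capacity cμ = 4·21.01 = 84.04/hr
ρ = λ/(cμ) = 39.71/84.04 = 0.4725
Stable ⇔ ρ < 1: YES
Spare capacity = cμ − λ = 84.04 − 39.71 = 44.33/hr

Final: ρ = 0.4725; stable; margin = 44.33/hr


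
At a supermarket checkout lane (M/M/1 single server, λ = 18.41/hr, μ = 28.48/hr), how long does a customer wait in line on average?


ρ = 18.41/28.48 = 0.6464
Wq = ρ/(μ−λ) = 0.6464/(28.48 − 18.41) = 0.6464/10.07 = 0.06419 hr

Final: 0.06419 hr


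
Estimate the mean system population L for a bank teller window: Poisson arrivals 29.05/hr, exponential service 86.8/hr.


ρ = λ/μ = 29.05/86.8 = 0.3347
L = ρ/(1−ρ) = 0.3347/(1 − 0.3347) = 0.3347/0.6653 = 0.5030

Final: 0.5030


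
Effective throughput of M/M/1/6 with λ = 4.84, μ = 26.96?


ρ = 0.1795; P_K = (1−ρ)ρ^6/(1−ρ^7) = 0.00002747
λ_eff = λ(1 − P_K) = 4.84·(1 − 0.00002747) = 4.84·0.999973 = 4.8399 /hr

Final: 4.8399 /hr


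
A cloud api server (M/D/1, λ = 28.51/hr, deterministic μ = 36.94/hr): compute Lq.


ρ = 28.51/36.94 = 0.7718
M/D/1: Lq = ρ²/(2(1−ρ)) = 0.5957/(2·0.2282) = 1.30509

Final: 1.30509


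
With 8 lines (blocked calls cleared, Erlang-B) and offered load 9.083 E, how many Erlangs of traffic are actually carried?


B(8,9.083) = 0.293416 (Erlang-B)
Carried load = a(1 − B) = 9.083·(1 − 0.293416) = 9.083·0.706584 = 6.4179 E

Final: 6.4179 Erlangs


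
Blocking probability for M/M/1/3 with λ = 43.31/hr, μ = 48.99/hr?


ρ = λ/μ = 43.31/48.99 = 0.8841
P_K = (1−ρ)ρ^K/(1−ρ^(K+1)) = (0.1159·0.690943)/(1 − 0.610834)
= 0.080109/0.389166 = 0.205849

Final: 0.205849


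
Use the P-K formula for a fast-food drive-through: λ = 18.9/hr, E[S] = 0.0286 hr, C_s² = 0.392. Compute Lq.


ρ = λ·E[S] = 18.9·0.0286 = 0.5405
Lq = ρ²(1+C_s²)/(2(1−ρ)) = 0.2922·(1+0.392)/(2·0.4595)
= 0.2922·1.3920/0.9189 = 0.44261

Final: 0.44261


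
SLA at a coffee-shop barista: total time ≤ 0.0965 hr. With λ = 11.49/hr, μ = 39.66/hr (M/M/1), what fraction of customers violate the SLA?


W ~ Exponential(μ−λ) for M/M/1.
μ − λ = 39.66 − 11.49 = 28.1700
P(W > t) = e^{−(μ−λ)t} = e^{−2.7184} = 0.065980

Final: 0.065980


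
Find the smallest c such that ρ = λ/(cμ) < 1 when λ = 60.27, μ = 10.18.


Stability requires cμ > λ ⇔ c > λ/μ.
λ/μ = 60.27/10.18 = 5.9204
Minimum integer c = ⌊5.9204⌋ + 1 = 6
Check: 6·10.18 = 61.08 > 60.27, while 5·10.18 = 50.90 ≤ 60.27

Final: 6 servers


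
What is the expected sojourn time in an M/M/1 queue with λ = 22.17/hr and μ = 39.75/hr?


W = 1/(μ−λ) = 1/(39.75 − 22.17) = 1/17.58 = 0.05688 hr

Final: 0.05688 hr


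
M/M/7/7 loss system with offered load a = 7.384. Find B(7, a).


B(c,a) = (a^c/c!) / Σ_{k=0}^{c} a^k/k!
a^7/7! = 237.471382
Σ terms (k=0..7): 1.00000 + 7.38400 + 27.26173 + 67.10020 + 123.86697 + 182.92674 + 225.12184 + 237.47138 = 872.132859
B = 237.471382/872.132859 = 0.272288

Final: 0.272288


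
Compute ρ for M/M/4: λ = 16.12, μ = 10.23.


ρ = λ/(cμ) = 16.12/(4·10.23) = 16.12/40.92 = 0.3939

Final: 0.3939


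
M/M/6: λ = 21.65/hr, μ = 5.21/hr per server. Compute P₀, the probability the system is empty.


a = λ/μ = 21.65/5.21 = 4.1555; ρ = a/c = 0.6926
Σ_{k=0}^{5} a^k/k! (terms k=0..5) = 1.00000 + 4.15547 + 8.63397 + 11.95940 + 12.42423 + 10.32570 = 48.49877
Tail: a^6/(6!(1−ρ)) = 5148.97833/(720·0.3074) = 23.26238
P₀ = 1/(48.49877 + 23.26238) = 1/71.76115 = 0.013935

Final: 0.013935


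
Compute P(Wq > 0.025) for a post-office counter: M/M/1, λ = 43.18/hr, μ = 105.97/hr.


ρ = 43.18/105.97 = 0.4075
P(Wq > t) = ρ·e^{−(μ−λ)t} = 0.4075·e^{−1.5697}
= 0.4075·0.208097 = 0.084794

Final: 0.084794


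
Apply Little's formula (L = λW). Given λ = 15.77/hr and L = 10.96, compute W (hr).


W = L/λ = 10.96/15.77 = 0.6950 hr

Final: 0.6950 hr


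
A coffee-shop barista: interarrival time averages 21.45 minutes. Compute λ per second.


λ = 1/(interarrival time) in consistent units.
1 second = 0.0166667 min, so λ = 0.0166667/21.45 = 0.0007770 per second

Final: 0.0007770 /sec


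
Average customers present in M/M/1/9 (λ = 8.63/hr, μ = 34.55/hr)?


ρ = 8.63/34.55 = 0.2498
L = ρ[1 − (K+1)ρ^K + Kρ^(K+1)] / [(1−ρ)(1−ρ^(K+1))]
Numerator: 0.2498·(1 − 10·0.000003785 + 9·0.0000009454) = 0.249776
Denominator: (0.7502)·(0.999999) = 0.750216
L = 0.249776/0.750216 = 0.3329

Final: 0.3329


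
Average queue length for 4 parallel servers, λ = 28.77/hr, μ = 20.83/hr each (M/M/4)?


a = λ/μ = 1.3812; ρ = a/4 = 0.3453
P₀ = 0.249641
Lq = P₀·a^c·ρ / (c!·(1−ρ)²) = 0.249641·3.63917·0.3453/(24·0.42864)
= 0.03049

Final: 0.03049


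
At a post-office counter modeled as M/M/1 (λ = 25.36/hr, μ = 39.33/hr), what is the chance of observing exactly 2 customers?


ρ = 25.36/39.33 = 0.6448
P_n = (1−ρ)·ρ^n = (1 − 0.6448)·0.6448^2 = 0.3552·0.415768 = 0.147680

Final: 0.147680


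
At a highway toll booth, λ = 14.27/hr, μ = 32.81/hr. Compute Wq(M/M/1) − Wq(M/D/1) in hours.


ρ = 14.27/32.81 = 0.4349
Wq(M/M/1) = ρ/(μ−λ) = 0.4349/18.54 = 0.02346 hr
Wq(M/D/1) = ρ/(2(μ−λ)) = 0.01173 hr
Savings = 0.02346 − 0.01173 = 0.01173 hr

Final: 0.01173 hr


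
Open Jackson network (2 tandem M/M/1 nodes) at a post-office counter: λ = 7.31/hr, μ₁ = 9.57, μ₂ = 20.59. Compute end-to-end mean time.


Each node sees arrival rate λ = 7.31/hr (tandem ⇒ throughput preserved).
W₁ = 1/(μ₁−λ) = 1/(9.57−7.31) = 0.44248 hr
W₂ = 1/(μ₂−λ) = 1/(20.59−7.31) = 0.07530 hr
W_total = W₁ + W₂ = 0.44248 + 0.07530 = 0.51778 hr

Final: 0.51778 hr


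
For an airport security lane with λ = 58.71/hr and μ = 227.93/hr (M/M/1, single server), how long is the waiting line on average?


ρ = 58.71/227.93 = 0.2576
Lq = ρ²/(1−ρ) = 0.06635/0.7424 = 0.08937

Final: 0.08937


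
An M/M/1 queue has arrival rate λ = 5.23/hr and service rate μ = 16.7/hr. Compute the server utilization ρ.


ρ = λ/μ = 5.23/16.7 = 0.3132

Final: 0.3132


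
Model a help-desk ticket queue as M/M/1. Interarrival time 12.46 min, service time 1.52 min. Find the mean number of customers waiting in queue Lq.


λ = 60/12.46 = 4.8154 /hr
μ = 60/1.52 = 39.4737 /hr
ρ = λ/μ = 4.8154/39.4737 = 0.1220
Lq = ρ²/(1−ρ) = 0.01488/0.8780 = 0.01695

Final: 0.01695


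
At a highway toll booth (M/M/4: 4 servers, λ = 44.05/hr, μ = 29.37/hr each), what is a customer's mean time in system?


a = 1.4998; ρ = 0.3750; P₀ = 0.221033
Lq = P₀·a^c·ρ/(c!(1−ρ)²) = 0.04473
Wq = Lq/λ = 0.04473/44.05 = 0.001015 hr
W = Wq + 1/μ = 0.001015 + 0.03405 = 0.03506 hr

Final: 0.03506 hr


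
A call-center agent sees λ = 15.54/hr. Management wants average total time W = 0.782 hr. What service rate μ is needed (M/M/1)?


W = 1/(μ−λ) ⇒ μ − λ = 1/W = 1/0.782 = 1.2788
μ = λ + 1/W = 15.54 + 1.2788 = 16.8188 per hr

Final: 16.8188 /hr


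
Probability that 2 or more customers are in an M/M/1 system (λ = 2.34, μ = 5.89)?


ρ = 2.34/5.89 = 0.3973
P(N ≥ n) = ρ^n = 0.3973^2 = 0.157834

Final: 0.157834


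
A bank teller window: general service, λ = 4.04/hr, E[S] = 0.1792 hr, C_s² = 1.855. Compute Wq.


ρ = λ·E[S] = 4.04·0.1792 = 0.7240
E[S²] = E[S]²(1+C_s²) = 0.1792²·(1+1.855) = 0.091682
Wq = λ·E[S²]/(2(1−ρ)) = 4.04·0.091682/(2·0.2760) = 0.67093 hr

Final: 0.67093 hr


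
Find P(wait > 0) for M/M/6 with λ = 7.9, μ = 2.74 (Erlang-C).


a = λ/μ = 2.8832; ρ = a/6 = 0.4805
P₀ = 0.055218 (from M/M/c formula)
C(c,a) = [a^c/(c!(1−ρ))]·P₀ = [574.45918/(720·0.5195)]·0.055218
= 1.53593·0.055218 = 0.084811

Final: 0.084811


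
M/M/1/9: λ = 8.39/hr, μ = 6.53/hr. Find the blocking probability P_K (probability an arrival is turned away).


ρ = λ/μ = 8.39/6.53 = 1.2848
P_K = (1−ρ)ρ^K/(1−ρ^(K+1)) = (-0.2848·9.541991)/(1 − 12.259924)
= -2.717933/-11.259924 = 0.241381

Final: 0.241381


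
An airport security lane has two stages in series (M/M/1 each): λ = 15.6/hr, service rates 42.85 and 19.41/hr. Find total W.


Each node sees arrival rate λ = 15.6/hr (tandem ⇒ throughput preserved).
W₁ = 1/(μ₁−λ) = 1/(42.85−15.6) = 0.03670 hr
W₂ = 1/(μ₂−λ) = 1/(19.41−15.6) = 0.26247 hr
W_total = W₁ + W₂ = 0.03670 + 0.26247 = 0.29916 hr

Final: 0.29916 hr


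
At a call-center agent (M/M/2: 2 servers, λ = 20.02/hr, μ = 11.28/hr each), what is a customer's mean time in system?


a = 1.7748; ρ = 0.8874; P₀ = 0.059652
Lq = P₀·a^c·ρ/(c!(1−ρ)²) = 6.57724
Wq = Lq/λ = 6.57724/20.02 = 0.32853 hr
W = Wq + 1/μ = 0.32853 + 0.08865 = 0.41719 hr

Final: 0.41719 hr


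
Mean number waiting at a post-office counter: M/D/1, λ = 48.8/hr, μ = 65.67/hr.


ρ = 48.8/65.67 = 0.7431
M/D/1: Lq = ρ²/(2(1−ρ)) = 0.5522/(2·0.2569) = 1.07480

Final: 1.07480


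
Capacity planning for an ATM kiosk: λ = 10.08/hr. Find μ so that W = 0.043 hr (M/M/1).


W = 1/(μ−λ) ⇒ μ − λ = 1/W = 1/0.043 = 23.2558
μ = λ + 1/W = 10.08 + 23.2558 = 33.3358 per hr

Final: 33.3358 /hr


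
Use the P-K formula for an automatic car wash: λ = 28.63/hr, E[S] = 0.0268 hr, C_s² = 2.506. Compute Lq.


ρ = λ·E[S] = 28.63·0.0268 = 0.7673
Lq = ρ²(1+C_s²)/(2(1−ρ)) = 0.5887·(1+2.506)/(2·0.2327)
= 0.5887·3.5060/0.4654 = 4.43474

Final: 4.43474


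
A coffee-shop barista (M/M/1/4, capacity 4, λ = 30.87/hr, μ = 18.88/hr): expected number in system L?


ρ = 30.87/18.88 = 1.6351
L = ρ[1 − (K+1)ρ^K + Kρ^(K+1)] / [(1−ρ)(1−ρ^(K+1))]
Numerator: 1.6351·(1 − 5·7.147243 + 4·11.686197) = 19.634778
Denominator: (-0.6351)·(-10.686197) = 6.786414
L = 19.634778/6.786414 = 2.8932

Final: 2.8932


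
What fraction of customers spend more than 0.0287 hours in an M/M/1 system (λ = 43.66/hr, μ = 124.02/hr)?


W ~ Exponential(μ−λ) for M/M/1.
μ − λ = 124.02 − 43.66 = 80.3600
P(W > t) = e^{−(μ−λ)t} = e^{−2.3063} = 0.099626

Final: 0.099626


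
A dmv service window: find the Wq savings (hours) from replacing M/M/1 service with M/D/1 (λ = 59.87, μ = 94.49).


ρ = 59.87/94.49 = 0.6336
Wq(M/M/1) = ρ/(μ−λ) = 0.6336/34.62 = 0.01830 hr
Wq(M/D/1) = ρ/(2(μ−λ)) = 0.009151 hr
Savings = 0.01830 − 0.009151 = 0.009151 hr

Final: 0.009151 hr


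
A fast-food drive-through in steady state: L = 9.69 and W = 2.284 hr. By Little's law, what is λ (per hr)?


λ = L/W = 9.69/2.284 = 4.2426 /hr

Final: 4.2426 /hr


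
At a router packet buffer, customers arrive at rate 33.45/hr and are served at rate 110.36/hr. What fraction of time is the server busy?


ρ = λ/μ = 33.45/110.36 = 0.3031

Final: 0.3031


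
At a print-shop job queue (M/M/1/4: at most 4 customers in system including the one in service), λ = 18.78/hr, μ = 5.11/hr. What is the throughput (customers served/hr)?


ρ = 3.6751; P_K = (1−ρ)ρ^4/(1−ρ^5) = 0.728989
λ_eff = λ(1 − P_K) = 18.78·(1 − 0.728989) = 18.78·0.271011 = 5.0896 /hr

Final: 5.0896 /hr


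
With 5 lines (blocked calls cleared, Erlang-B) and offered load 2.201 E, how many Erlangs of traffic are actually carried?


B(5,2.201) = 0.048867 (Erlang-B)
Carried load = a(1 − B) = 2.201·(1 − 0.048867) = 2.201·0.951133 = 2.0934 E

Final: 2.0934 Erlangs


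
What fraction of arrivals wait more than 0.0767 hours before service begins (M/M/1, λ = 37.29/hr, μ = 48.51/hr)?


ρ = 37.29/48.51 = 0.7687
P(Wq > t) = ρ·e^{−(μ−λ)t} = 0.7687·e^{−0.8606}
= 0.7687·0.422919 = 0.325101

Final: 0.325101


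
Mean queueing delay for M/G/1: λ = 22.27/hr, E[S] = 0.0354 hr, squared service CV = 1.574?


ρ = λ·E[S] = 22.27·0.0354 = 0.7884
E[S²] = E[S]²(1+C_s²) = 0.0354²·(1+1.574) = 0.003226
Wq = λ·E[S²]/(2(1−ρ)) = 22.27·0.003226/(2·0.2116) = 0.16971 hr

Final: 0.16971 hr


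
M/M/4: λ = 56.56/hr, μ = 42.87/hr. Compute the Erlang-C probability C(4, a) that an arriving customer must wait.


a = λ/μ = 1.3193; ρ = a/4 = 0.3298
P₀ = 0.265901 (from M/M/c formula)
C(c,a) = [a^c/(c!(1−ρ))]·P₀ = [3.02987/(24·0.6702)]·0.265901
= 0.18838·0.265901 = 0.050090

Final: 0.050090


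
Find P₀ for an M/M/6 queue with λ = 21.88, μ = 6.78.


a = λ/μ = 21.88/6.78 = 3.2271; ρ = a/c = 0.5379
Σ_{k=0}^{5} a^k/k! (terms k=0..5) = 1.00000 + 3.22714 + 5.20721 + 5.60146 + 4.51918 + 2.91680 = 22.47179
Tail: a^6/(6!(1−ρ)) = 1129.55074/(720·0.4621) = 3.39466
P₀ = 1/(22.47179 + 3.39466) = 1/25.86645 = 0.038660

Final: 0.038660


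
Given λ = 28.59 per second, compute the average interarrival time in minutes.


Mean interarrival time = 1/λ = 1/28.59 second = 0.03498 second
In minutes: 0.03498 × 0.0166667 = 0.0005830 min

Final: 0.0005830 min


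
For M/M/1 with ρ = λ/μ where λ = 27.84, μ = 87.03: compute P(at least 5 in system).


ρ = 27.84/87.03 = 0.3199
P(N ≥ n) = ρ^n = 0.3199^5 = 0.003350

Final: 0.003350


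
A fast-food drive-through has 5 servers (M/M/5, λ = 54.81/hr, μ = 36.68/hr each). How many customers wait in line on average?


a = λ/μ = 1.4943; ρ = a/5 = 0.2989
P₀ = 0.224061
Lq = P₀·a^c·ρ / (c!·(1−ρ)²) = 0.224061·7.44993·0.2989/(120·0.49160)
= 0.008456

Final: 0.008456


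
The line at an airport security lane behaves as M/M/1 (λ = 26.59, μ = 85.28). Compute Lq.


ρ = 26.59/85.28 = 0.3118
Lq = ρ²/(1−ρ) = 0.09722/0.6882 = 0.1413

Final: 0.1413


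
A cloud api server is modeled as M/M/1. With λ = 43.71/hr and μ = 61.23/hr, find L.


ρ = λ/μ = 43.71/61.23 = 0.7139
L = ρ/(1−ρ) = 0.7139/(1 − 0.7139) = 0.7139/0.2861 = 2.4949

Final: 2.4949


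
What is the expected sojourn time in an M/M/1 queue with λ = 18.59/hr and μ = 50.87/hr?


W = 1/(μ−λ) = 1/(50.87 − 18.59) = 1/32.28 = 0.03098 hr

Final: 0.03098 hr


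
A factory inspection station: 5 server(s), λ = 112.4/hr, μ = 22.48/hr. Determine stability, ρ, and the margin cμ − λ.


Total capacity cμ = 5·22.48 = 112.40/hr
ρ = λ/(cμ) = 112.4/112.40 = 1.0000
Stable ⇔ ρ < 1: NO
Spare capacity = cμ − λ = 112.40 − 112.4 = 0.00/hr

Final: ρ = 1.0000; unstable; margin = 0.00/hr


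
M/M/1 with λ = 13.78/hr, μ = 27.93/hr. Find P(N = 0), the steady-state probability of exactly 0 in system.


ρ = 13.78/27.93 = 0.4934
P_n = (1−ρ)·ρ^n = (1 − 0.4934)·0.4934^0 = 0.5066·1.000000 = 0.506624

Final: 0.506624


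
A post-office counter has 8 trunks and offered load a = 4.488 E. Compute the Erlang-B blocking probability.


B(c,a) = (a^c/c!) / Σ_{k=0}^{c} a^k/k!
a^8/8! = 4.082275
Σ terms (k=0..8): 1.00000 + 4.48800 + 10.07107 + 15.06632 + 16.90442 + 15.17340 + 11.34971 + 7.27678 + 4.08228 = 85.411977
B = 4.082275/85.411977 = 0.047795

Final: 0.047795


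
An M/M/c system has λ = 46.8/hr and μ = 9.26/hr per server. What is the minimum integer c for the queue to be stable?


Stability requires cμ > λ ⇔ c > λ/μ.
λ/μ = 46.8/9.26 = 5.0540
Minimum integer c = ⌊5.0540⌋ + 1 = 6
Check: 6·9.26 = 55.56 > 46.8, while 5·9.26 = 46.30 ≤ 46.8

Final: 6 servers


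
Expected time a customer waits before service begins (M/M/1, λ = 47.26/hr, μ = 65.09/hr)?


ρ = 47.26/65.09 = 0.7261
Wq = ρ/(μ−λ) = 0.7261/(65.09 − 47.26) = 0.7261/17.83 = 0.04072 hr

Final: 0.04072 hr


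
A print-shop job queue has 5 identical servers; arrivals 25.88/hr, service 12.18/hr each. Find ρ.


ρ = λ/(cμ) = 25.88/(5·12.18) = 25.88/60.90 = 0.4250

Final: 0.4250


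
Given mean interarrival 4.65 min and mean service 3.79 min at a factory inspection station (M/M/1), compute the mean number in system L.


λ = 60/4.65 = 12.9032 /hr
μ = 60/3.79 = 15.8311 /hr
ρ = λ/μ = 12.9032/15.8311 = 0.8151
L = ρ/(1−ρ) = 0.8151/0.1849 = 4.4070

Final: 4.4070


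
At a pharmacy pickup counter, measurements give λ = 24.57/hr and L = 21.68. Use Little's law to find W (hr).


W = L/λ = 21.68/24.57 = 0.8824 hr

Final: 0.8824 hr


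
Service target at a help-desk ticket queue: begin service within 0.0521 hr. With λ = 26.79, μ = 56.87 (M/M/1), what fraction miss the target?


ρ = 26.79/56.87 = 0.4711
P(Wq > t) = ρ·e^{−(μ−λ)t} = 0.4711·e^{−1.5672}
= 0.4711·0.208635 = 0.098283

Final: 0.098283


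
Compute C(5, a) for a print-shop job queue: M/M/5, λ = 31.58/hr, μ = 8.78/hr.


a = λ/μ = 3.5968; ρ = a/5 = 0.7194
P₀ = 0.022899 (from M/M/c formula)
C(c,a) = [a^c/(c!(1−ρ))]·P₀ = [601.98830/(120·0.2806)]·0.022899
= 17.87560·0.022899 = 0.409334

Final: 0.409334


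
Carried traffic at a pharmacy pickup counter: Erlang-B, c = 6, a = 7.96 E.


B(6,7.96) = 0.387567 (Erlang-B)
Carried load = a(1 − B) = 7.96·(1 − 0.387567) = 7.96·0.612433 = 4.8750 E

Final: 4.8750 Erlangs


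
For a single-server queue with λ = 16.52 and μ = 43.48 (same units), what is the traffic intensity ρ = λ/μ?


ρ = λ/μ = 16.52/43.48 = 0.3799

Final: 0.3799


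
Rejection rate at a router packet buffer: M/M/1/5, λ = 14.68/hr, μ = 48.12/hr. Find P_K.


ρ = λ/μ = 14.68/48.12 = 0.3051
P_K = (1−ρ)ρ^K/(1−ρ^(K+1)) = (0.6949·0.002642)/(1 − 0.0008061)
= 0.001836/0.999194 = 0.001838

Final: 0.001838


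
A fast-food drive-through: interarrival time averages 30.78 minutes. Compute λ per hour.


λ = 1/(interarrival time) in consistent units.
1 hour = 60 min, so λ = 60/30.78 = 1.9493 per hour

Final: 1.9493 /hr


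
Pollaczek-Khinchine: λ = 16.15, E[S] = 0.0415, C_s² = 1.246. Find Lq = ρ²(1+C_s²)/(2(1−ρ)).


ρ = λ·E[S] = 16.15·0.0415 = 0.6702
Lq = ρ²(1+C_s²)/(2(1−ρ)) = 0.4492·(1+1.246)/(2·0.3298)
= 0.4492·2.2460/0.6596 = 1.52969

Final: 1.52969


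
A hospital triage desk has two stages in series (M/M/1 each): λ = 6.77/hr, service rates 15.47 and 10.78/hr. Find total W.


Each node sees arrival rate λ = 6.77/hr (tandem ⇒ throughput preserved).
W₁ = 1/(μ₁−λ) = 1/(15.47−6.77) = 0.11494 hr
W₂ = 1/(μ₂−λ) = 1/(10.78−6.77) = 0.24938 hr
W_total = W₁ + W₂ = 0.11494 + 0.24938 = 0.36432 hr

Final: 0.36432 hr


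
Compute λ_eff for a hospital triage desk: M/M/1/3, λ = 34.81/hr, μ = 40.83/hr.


ρ = 0.8526; P_K = (1−ρ)ρ^3/(1−ρ^4) = 0.193707
λ_eff = λ(1 − P_K) = 34.81·(1 − 0.193707) = 34.81·0.806293 = 28.0671 /hr

Final: 28.0671 /hr


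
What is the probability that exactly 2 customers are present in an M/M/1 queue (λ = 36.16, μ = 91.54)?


ρ = 36.16/91.54 = 0.3950
P_n = (1−ρ)·ρ^n = (1 − 0.3950)·0.3950^2 = 0.6050·0.156040 = 0.094401

Final: 0.094401


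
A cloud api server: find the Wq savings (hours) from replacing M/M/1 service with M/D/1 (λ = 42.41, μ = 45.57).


ρ = 42.41/45.57 = 0.9307
Wq(M/M/1) = ρ/(μ−λ) = 0.9307/3.16 = 0.29451 hr
Wq(M/D/1) = ρ/(2(μ−λ)) = 0.14726 hr
Savings = 0.29451 − 0.14726 = 0.14726 hr

Final: 0.14726 hr


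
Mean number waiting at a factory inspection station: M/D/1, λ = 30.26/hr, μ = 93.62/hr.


ρ = 30.26/93.62 = 0.3232
M/D/1: Lq = ρ²/(2(1−ρ)) = 0.1045/(2·0.6768) = 0.07718

Final: 0.07718


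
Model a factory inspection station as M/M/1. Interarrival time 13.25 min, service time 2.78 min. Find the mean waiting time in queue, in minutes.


λ = 60/13.25 = 4.5283 /hr
μ = 60/2.78 = 21.5827 /hr
ρ = λ/μ = 4.5283/21.5827 = 0.2098
Wq = ρ/(μ−λ) = 0.2098/(21.5827−4.5283) = 0.01230 hr
In minutes: 0.01230·60 = 0.7381 min

Final: 0.7381 min


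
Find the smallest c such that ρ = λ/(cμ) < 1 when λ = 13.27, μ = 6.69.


Stability requires cμ > λ ⇔ c > λ/μ.
λ/μ = 13.27/6.69 = 1.9836
Minimum integer c = ⌊1.9836⌋ + 1 = 2
Check: 2·6.69 = 13.38 > 13.27, while 1·6.69 = 6.69 ≤ 13.27

Final: 2 servers


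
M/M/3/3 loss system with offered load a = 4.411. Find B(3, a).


B(c,a) = (a^c/c!) / Σ_{k=0}^{c} a^k/k!
a^3/3! = 14.304080
Σ terms (k=0..3): 1.00000 + 4.41100 + 9.72846 + 14.30408 = 29.443540
B = 14.304080/29.443540 = 0.485814

Final: 0.485814


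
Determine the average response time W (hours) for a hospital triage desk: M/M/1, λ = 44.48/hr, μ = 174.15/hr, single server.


W = 1/(μ−λ) = 1/(174.15 − 44.48) = 1/129.67 = 0.007712 hr

Final: 0.007712 hr


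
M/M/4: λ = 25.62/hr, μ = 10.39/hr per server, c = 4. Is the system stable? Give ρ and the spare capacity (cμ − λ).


Total capacity cμ = 4·10.39 = 41.56/hr
ρ = λ/(cμ) = 25.62/41.56 = 0.6165
Stable ⇔ ρ < 1: YES
Spare capacity = cμ − λ = 41.56 − 25.62 = 15.94/hr

Final: ρ = 0.6165; stable; margin = 15.94/hr


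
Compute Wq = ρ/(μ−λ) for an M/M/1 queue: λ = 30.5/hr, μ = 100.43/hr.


ρ = 30.5/100.43 = 0.3037
Wq = ρ/(μ−λ) = 0.3037/(100.43 − 30.5) = 0.3037/69.93 = 0.004343 hr

Final: 0.004343 hr


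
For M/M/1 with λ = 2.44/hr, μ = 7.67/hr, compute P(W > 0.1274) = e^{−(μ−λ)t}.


W ~ Exponential(μ−λ) for M/M/1.
μ − λ = 7.67 − 2.44 = 5.2300
P(W > t) = e^{−(μ−λ)t} = e^{−0.6663} = 0.513604

Final: 0.513604


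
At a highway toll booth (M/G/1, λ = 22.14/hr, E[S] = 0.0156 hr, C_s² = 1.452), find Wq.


ρ = λ·E[S] = 22.14·0.0156 = 0.3454
E[S²] = E[S]²(1+C_s²) = 0.0156²·(1+1.452) = 0.0005967
Wq = λ·E[S²]/(2(1−ρ)) = 22.14·0.0005967/(2·0.6546) = 0.01009 hr

Final: 0.01009 hr


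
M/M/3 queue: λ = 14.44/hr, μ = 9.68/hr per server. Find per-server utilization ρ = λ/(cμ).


ρ = λ/(cμ) = 14.44/(3·9.68) = 14.44/29.04 = 0.4972

Final: 0.4972


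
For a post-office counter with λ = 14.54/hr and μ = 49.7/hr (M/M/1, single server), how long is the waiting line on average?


ρ = 14.54/49.7 = 0.2926
Lq = ρ²/(1−ρ) = 0.08559/0.7074 = 0.1210

Final: 0.1210


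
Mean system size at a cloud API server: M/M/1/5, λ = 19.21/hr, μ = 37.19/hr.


ρ = 19.21/37.19 = 0.5165
L = ρ[1 − (K+1)ρ^K + Kρ^(K+1)] / [(1−ρ)(1−ρ^(K+1))]
Numerator: 0.5165·(1 − 6·0.036771 + 5·0.018994) = 0.451630
Denominator: (0.4835)·(0.981006) = 0.474281
L = 0.451630/0.474281 = 0.9522

Final: 0.9522


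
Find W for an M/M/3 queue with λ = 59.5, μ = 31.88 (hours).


a = 1.8664; ρ = 0.6221; P₀ = 0.133770
Lq = P₀·a^c·ρ/(c!(1−ρ)²) = 0.63152
Wq = Lq/λ = 0.63152/59.5 = 0.01061 hr
W = Wq + 1/μ = 0.01061 + 0.03137 = 0.04198 hr

Final: 0.04198 hr


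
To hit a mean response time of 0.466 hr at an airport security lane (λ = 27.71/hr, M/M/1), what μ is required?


W = 1/(μ−λ) ⇒ μ − λ = 1/W = 1/0.466 = 2.1459
μ = λ + 1/W = 27.71 + 2.1459 = 29.8559 per hr

Final: 29.8559 /hr


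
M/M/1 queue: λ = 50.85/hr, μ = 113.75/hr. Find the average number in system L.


ρ = λ/μ = 50.85/113.75 = 0.4470
L = ρ/(1−ρ) = 0.4470/(1 − 0.4470) = 0.4470/0.5530 = 0.8084

Final: 0.8084


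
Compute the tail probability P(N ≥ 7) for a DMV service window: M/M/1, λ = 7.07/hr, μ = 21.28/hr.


ρ = 7.07/21.28 = 0.3322
P(N ≥ n) = ρ^n = 0.3322^7 = 0.0004468

Final: 0.0004468


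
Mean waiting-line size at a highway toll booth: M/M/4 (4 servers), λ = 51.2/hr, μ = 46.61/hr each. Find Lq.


a = λ/μ = 1.0985; ρ = a/4 = 0.2746
P₀ = 0.332629
Lq = P₀·a^c·ρ / (c!·(1−ρ)²) = 0.332629·1.45601·0.2746/(24·0.52618)
= 0.01053

Final: 0.01053


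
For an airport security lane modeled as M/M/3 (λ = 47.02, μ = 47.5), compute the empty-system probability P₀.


a = λ/μ = 47.02/47.5 = 0.9899; ρ = a/c = 0.3300
Σ_{k=0}^{2} a^k/k! (terms k=0..2) = 1.00000 + 0.98989 + 0.48995 = 2.47984
Tail: a^3/(3!(1−ρ)) = 0.96999/(6·0.6700) = 0.24128
P₀ = 1/(2.47984 + 0.24128) = 1/2.72112 = 0.367496

Final: 0.367496


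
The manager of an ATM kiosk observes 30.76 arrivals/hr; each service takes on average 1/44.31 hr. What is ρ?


ρ = λ/μ = 30.76/44.31 = 0.6942

Final: 0.6942


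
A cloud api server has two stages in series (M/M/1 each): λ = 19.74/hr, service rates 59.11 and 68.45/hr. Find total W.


Each node sees arrival rate λ = 19.74/hr (tandem ⇒ throughput preserved).
W₁ = 1/(μ₁−λ) = 1/(59.11−19.74) = 0.02540 hr
W₂ = 1/(μ₂−λ) = 1/(68.45−19.74) = 0.02053 hr
W_total = W₁ + W₂ = 0.02540 + 0.02053 = 0.04593 hr

Final: 0.04593 hr


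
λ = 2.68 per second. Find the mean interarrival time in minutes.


Mean interarrival time = 1/λ = 1/2.68 second = 0.37313 second
In minutes: 0.37313 × 0.0166667 = 0.006219 min

Final: 0.006219 min


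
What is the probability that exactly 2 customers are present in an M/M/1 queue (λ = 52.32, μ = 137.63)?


ρ = 52.32/137.63 = 0.3801
P_n = (1−ρ)·ρ^n = (1 − 0.3801)·0.3801^2 = 0.6199·0.144514 = 0.089577

Final: 0.089577


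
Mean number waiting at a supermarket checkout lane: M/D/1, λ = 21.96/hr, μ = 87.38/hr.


ρ = 21.96/87.38 = 0.2513
M/D/1: Lq = ρ²/(2(1−ρ)) = 0.06316/(2·0.7487) = 0.04218

Final: 0.04218


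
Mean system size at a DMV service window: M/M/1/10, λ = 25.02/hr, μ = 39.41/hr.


ρ = 25.02/39.41 = 0.6349
L = ρ[1 − (K+1)ρ^K + Kρ^(K+1)] / [(1−ρ)(1−ρ^(K+1))]
Numerator: 0.6349·(1 − 11·0.010637 + 10·0.006753) = 0.603454
Denominator: (0.3651)·(0.993247) = 0.362670
L = 0.603454/0.362670 = 1.6639

Final: 1.6639


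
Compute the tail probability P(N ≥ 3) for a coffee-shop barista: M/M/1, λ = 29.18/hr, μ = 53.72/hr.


ρ = 29.18/53.72 = 0.5432
P(N ≥ n) = ρ^n = 0.5432^3 = 0.160268

Final: 0.160268


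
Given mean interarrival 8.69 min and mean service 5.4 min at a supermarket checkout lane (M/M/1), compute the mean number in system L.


λ = 60/8.69 = 6.9045 /hr
μ = 60/5.4 = 11.1111 /hr
ρ = λ/μ = 6.9045/11.1111 = 0.6214
L = ρ/(1−ρ) = 0.6214/0.3786 = 1.6413

Final: 1.6413
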